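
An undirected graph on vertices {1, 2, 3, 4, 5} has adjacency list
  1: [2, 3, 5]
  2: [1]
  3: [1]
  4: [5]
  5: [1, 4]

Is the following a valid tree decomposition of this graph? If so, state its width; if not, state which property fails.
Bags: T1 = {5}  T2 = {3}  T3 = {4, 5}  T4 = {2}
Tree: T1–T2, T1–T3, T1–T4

No — vertex 1 appears in no bag.

A tree decomposition must satisfy three properties: every vertex lies in some bag; for every edge, both endpoints lie together in some bag; and for every vertex, the bags containing it form a connected subtree. Here vertex 1 appears in no bag, so the decomposition is invalid.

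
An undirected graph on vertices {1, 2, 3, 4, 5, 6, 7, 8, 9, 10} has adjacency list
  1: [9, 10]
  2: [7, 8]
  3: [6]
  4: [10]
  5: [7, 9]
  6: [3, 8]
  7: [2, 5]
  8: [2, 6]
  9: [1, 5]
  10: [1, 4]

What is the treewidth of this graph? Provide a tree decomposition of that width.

Treewidth 1.
One optimal decomposition is:
Bags: B1 = {4, 10}  B2 = {1, 10}  B3 = {1, 9}  B4 = {5, 9}  B5 = {5, 7}  B6 = {2, 7}  B7 = {2, 8}  B8 = {6, 8}  B9 = {3, 6}
Tree: B1–B2, B2–B3, B3–B4, B4–B5, B5–B6, B6–B7, B7–B8, B8–B9

Every bag has size at most 2, so the width is 2 − 1 = 1 and tw(G) ≤ 1. Since G has at least one edge (e.g. 4–10), it is not an edgeless graph, so tw(G) ≥ 1. Hence tw(G) = 1 exactly.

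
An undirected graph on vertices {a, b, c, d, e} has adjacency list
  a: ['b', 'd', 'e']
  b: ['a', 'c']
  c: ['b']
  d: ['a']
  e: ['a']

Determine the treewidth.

A width-1 tree decomposition is:
Bags: B1 = {a, b}  B2 = {b, c}  B3 = {a, d}  B4 = {a, e}
Tree: B1–B2, B1–B3, B1–B4
The largest bag has 2 vertices, giving width 1; this decomposition certifies tw(G) ≤ 1. Any graph with an edge has treewidth ≥ 1, and G has the edge a–b. Therefore the treewidth is 1.

1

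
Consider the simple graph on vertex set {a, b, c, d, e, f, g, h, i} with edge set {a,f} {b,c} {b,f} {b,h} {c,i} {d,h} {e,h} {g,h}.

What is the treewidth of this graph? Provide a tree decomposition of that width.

The largest bag has 2 vertices, giving width 1; this decomposition certifies tw(G) ≤ 1. Since G has at least one edge (e.g. b–h), it is not an edgeless graph, so tw(G) ≥ 1. Combining the bounds, tw(G) = 1.

Treewidth 1.
Bags: B1 = {b, h}  B2 = {d, h}  B3 = {b, c}  B4 = {g, h}  B5 = {e, h}  B6 = {b, f}  B7 = {a, f}  B8 = {c, i}
Tree: B1–B2, B1–B3, B1–B4, B2–B5, B1–B6, B6–B7, B3–B8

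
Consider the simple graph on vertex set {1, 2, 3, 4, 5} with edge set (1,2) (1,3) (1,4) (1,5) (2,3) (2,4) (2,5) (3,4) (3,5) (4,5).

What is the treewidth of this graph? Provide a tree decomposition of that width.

Treewidth 4.
One such decomposition:
Bags: B1 = {1, 2, 3, 4, 5}
Tree: (single bag)

A single bag containing all 5 vertices is trivially a valid decomposition of width 4. For the lower bound, the 5 vertices {1, 2, 3, 4, 5} are pairwise adjacent, and any tree decomposition puts a clique entirely inside one bag — forcing width ≥ 4. The upper and lower bounds meet at 4, so that is the treewidth.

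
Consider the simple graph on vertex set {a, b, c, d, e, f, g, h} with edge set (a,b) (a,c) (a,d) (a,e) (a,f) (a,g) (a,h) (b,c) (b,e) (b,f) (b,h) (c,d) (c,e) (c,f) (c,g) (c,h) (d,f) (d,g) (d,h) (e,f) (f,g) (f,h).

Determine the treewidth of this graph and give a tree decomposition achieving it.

Treewidth 4.
One optimal decomposition is:
Bags: B1 = {a, c, d, f, h}  B2 = {a, b, c, f, h}  B3 = {a, b, c, e, f}  B4 = {a, c, d, f, g}
Tree: B1–B2, B2–B3, B1–B4

Every bag has size at most 5, so the width is 5 − 1 = 4 and tw(G) ≤ 4. On the other hand G contains the 5-clique {a, c, d, f, g}. A clique must lie in a single bag of any decomposition, so no decomposition can have width below 4. Combining the bounds, tw(G) = 4.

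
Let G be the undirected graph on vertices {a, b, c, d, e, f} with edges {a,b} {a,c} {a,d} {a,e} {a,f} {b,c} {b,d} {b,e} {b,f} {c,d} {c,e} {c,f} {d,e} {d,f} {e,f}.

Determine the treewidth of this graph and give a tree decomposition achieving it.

With just one bag of size 6, the width is 6 − 1 = 5, so tw(G) ≤ 5. Conversely, {a, b, c, d, e, f} is a clique of size 6, and the vertices of any clique must share a bag in every tree decomposition; so some bag has ≥ 6 vertices and tw(G) ≥ 5. Therefore the treewidth is 5.

Treewidth 5.
Bags: B1 = {a, b, c, d, e, f}
Tree: (single bag)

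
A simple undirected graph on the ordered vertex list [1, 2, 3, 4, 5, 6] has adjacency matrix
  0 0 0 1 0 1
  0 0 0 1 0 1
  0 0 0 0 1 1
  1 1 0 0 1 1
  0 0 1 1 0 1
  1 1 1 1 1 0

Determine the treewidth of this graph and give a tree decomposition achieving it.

Treewidth 2.
One optimal decomposition is:
Bags: B1 = {1, 4, 6}  B2 = {2, 4, 6}  B3 = {4, 5, 6}  B4 = {3, 5, 6}
Tree: B1–B2, B1–B3, B3–B4

The largest bag has 3 vertices, giving width 2; this decomposition certifies tw(G) ≤ 2. On the other hand G contains the 3-clique {3, 5, 6}. A clique must lie in a single bag of any decomposition, so no decomposition can have width below 2. Hence tw(G) = 2 exactly.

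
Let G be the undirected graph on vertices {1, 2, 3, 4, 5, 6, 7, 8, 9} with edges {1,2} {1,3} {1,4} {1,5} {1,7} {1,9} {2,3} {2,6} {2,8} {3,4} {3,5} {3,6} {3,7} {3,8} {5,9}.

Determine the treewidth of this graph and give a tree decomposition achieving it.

Every bag has size at most 3, so the width is 3 − 1 = 2 and tw(G) ≤ 2. For the lower bound, the 3 vertices {1, 5, 9} are pairwise adjacent, and any tree decomposition puts a clique entirely inside one bag — forcing width ≥ 2. The upper and lower bounds meet at 2, so that is the treewidth.

Treewidth 2.
One such decomposition:
Bags: B1 = {1, 3, 5}  B2 = {1, 2, 3}  B3 = {1, 3, 4}  B4 = {2, 3, 6}  B5 = {1, 3, 7}  B6 = {1, 5, 9}  B7 = {2, 3, 8}
Tree: B1–B2, B2–B3, B2–B4, B3–B5, B1–B6, B2–B7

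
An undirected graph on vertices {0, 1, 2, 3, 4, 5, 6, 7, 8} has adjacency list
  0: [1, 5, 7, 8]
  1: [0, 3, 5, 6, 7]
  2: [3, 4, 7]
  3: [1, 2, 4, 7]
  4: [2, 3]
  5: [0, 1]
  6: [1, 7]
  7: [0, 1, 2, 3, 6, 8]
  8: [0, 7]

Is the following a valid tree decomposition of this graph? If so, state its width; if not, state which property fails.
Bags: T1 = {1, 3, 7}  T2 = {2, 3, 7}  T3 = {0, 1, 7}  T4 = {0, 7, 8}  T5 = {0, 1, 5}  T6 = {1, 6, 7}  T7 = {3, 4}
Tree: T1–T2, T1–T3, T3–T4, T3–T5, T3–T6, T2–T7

A tree decomposition must satisfy three properties: every vertex lies in some bag; for every edge, both endpoints lie together in some bag; and for every vertex, the bags containing it form a connected subtree. Here edge (2,4) lies in no bag, so the decomposition is invalid.

No — edge (2,4) lies in no bag.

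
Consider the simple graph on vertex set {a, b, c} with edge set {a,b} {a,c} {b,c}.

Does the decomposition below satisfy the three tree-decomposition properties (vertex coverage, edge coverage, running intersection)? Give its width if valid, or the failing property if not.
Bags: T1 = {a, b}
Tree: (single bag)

A tree decomposition must satisfy three properties: every vertex lies in some bag; for every edge, both endpoints lie together in some bag; and for every vertex, the bags containing it form a connected subtree. Here vertex c appears in no bag, so the decomposition is invalid.

No — vertex c appears in no bag.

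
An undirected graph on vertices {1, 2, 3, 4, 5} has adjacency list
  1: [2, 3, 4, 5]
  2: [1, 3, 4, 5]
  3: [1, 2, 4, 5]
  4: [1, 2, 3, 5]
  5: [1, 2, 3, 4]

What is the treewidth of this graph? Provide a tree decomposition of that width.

A single bag containing all 5 vertices is trivially a valid decomposition of width 4. Conversely, {1, 2, 3, 4, 5} is a clique of size 5, and the vertices of any clique must share a bag in every tree decomposition; so some bag has ≥ 5 vertices and tw(G) ≥ 4. Therefore the treewidth is 4.

Treewidth 4.
Bags: B1 = {1, 2, 3, 4, 5}
Tree: (single bag)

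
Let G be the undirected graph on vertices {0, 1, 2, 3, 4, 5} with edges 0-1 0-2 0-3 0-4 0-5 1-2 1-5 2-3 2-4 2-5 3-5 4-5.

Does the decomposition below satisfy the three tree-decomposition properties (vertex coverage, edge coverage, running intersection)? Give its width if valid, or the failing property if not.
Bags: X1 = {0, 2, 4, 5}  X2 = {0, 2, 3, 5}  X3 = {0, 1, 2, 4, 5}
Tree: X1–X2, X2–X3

No — bags containing vertex 4 are not connected in the tree.

A tree decomposition must satisfy three properties: every vertex lies in some bag; for every edge, both endpoints lie together in some bag; and for every vertex, the bags containing it form a connected subtree. Here bags containing vertex 4 are not connected in the tree, so the decomposition is invalid.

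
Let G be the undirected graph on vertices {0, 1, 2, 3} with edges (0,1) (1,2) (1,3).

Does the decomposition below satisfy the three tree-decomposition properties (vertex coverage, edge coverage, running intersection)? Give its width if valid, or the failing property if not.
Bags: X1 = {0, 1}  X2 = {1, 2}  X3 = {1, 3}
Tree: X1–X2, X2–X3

Yes; width 1.

Vertex coverage: the bags together contain {0, 1, 2, 3}, the full vertex set. Edge coverage: each edge of G has both endpoints in at least one bag. Running intersection: for every vertex, the bags containing it form a connected subtree. All three properties hold, so this is a valid tree decomposition of width max|bag| − 1 = 1, and hence tw(G) ≤ 1.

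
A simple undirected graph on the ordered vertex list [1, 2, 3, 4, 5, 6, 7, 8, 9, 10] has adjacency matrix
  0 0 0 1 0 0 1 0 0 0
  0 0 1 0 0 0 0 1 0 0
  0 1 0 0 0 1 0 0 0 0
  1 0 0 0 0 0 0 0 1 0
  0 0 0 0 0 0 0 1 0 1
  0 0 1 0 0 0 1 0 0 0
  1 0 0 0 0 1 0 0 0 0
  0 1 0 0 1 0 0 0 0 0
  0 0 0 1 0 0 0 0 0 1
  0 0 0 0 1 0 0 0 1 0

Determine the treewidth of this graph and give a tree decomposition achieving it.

Every bag has size at most 3, so the width is 3 − 1 = 2 and tw(G) ≤ 2. Since 8–2–3–6–7–1–4–9–10–5–8 is a cycle in G, G is not acyclic. Forests are exactly the graphs of treewidth ≤ 1, so tw(G) ≥ 2. Hence tw(G) = 2 exactly.

Treewidth 2.
One optimal decomposition is:
Bags: B1 = {2, 3, 8}  B2 = {3, 6, 8}  B3 = {6, 7, 8}  B4 = {1, 7, 8}  B5 = {1, 4, 8}  B6 = {4, 8, 9}  B7 = {8, 9, 10}  B8 = {5, 8, 10}
Tree: B1–B2, B2–B3, B3–B4, B4–B5, B5–B6, B6–B7, B7–B8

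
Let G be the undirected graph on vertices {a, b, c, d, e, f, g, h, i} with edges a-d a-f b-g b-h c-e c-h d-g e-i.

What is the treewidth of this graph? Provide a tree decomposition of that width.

Each bag holds 2 vertices, so the decomposition has width 1, which upper-bounds the treewidth. Since G has at least one edge (e.g. i–e), it is not an edgeless graph, so tw(G) ≥ 1. Combining the bounds, tw(G) = 1.

Treewidth 1.
One such decomposition:
Bags: B1 = {e, i}  B2 = {c, e}  B3 = {c, h}  B4 = {b, h}  B5 = {b, g}  B6 = {d, g}  B7 = {a, d}  B8 = {a, f}
Tree: B1–B2, B2–B3, B3–B4, B4–B5, B5–B6, B6–B7, B7–B8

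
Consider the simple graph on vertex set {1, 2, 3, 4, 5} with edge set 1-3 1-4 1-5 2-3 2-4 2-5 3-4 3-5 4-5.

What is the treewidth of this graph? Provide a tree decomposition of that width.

The largest bag has 4 vertices, giving width 3; this decomposition certifies tw(G) ≤ 3. For the lower bound, the 4 vertices {1, 3, 4, 5} are pairwise adjacent, and any tree decomposition puts a clique entirely inside one bag — forcing width ≥ 3. Therefore the treewidth is 3.

Treewidth 3.
Bags: B1 = {1, 3, 4, 5}  B2 = {2, 3, 4, 5}
Tree: B1–B2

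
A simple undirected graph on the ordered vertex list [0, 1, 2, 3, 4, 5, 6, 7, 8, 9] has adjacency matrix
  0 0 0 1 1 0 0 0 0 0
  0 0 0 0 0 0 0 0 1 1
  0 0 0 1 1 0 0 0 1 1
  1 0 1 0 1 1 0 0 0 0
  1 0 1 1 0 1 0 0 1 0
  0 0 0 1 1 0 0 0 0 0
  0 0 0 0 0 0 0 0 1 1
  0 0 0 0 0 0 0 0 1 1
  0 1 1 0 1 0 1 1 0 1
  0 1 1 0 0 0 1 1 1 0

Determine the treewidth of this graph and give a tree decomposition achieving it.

The largest bag has 3 vertices, giving width 2; this decomposition certifies tw(G) ≤ 2. For the lower bound, the 3 vertices {0, 3, 4} are pairwise adjacent, and any tree decomposition puts a clique entirely inside one bag — forcing width ≥ 2. Therefore the treewidth is 2.

Treewidth 2.
One optimal decomposition is:
Bags: B1 = {2, 3, 4}  B2 = {0, 3, 4}  B3 = {2, 4, 8}  B4 = {2, 8, 9}  B5 = {6, 8, 9}  B6 = {1, 8, 9}  B7 = {7, 8, 9}  B8 = {3, 4, 5}
Tree: B1–B2, B1–B3, B3–B4, B4–B5, B5–B6, B4–B7, B2–B8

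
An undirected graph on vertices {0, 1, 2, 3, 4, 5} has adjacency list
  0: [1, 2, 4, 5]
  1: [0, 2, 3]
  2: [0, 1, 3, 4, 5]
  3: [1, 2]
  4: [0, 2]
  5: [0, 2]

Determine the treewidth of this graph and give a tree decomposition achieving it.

Treewidth 2.
One optimal decomposition is:
Bags: B1 = {1, 2, 3}  B2 = {0, 1, 2}  B3 = {0, 2, 5}  B4 = {0, 2, 4}
Tree: B1–B2, B2–B3, B3–B4

The largest bag has 3 vertices, giving width 2; this decomposition certifies tw(G) ≤ 2. On the other hand G contains the 3-clique {0, 1, 2}. A clique must lie in a single bag of any decomposition, so no decomposition can have width below 2. The upper and lower bounds meet at 2, so that is the treewidth.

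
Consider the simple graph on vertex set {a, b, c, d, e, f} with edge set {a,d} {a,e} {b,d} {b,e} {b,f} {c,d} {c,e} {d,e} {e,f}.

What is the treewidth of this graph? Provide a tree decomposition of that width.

Treewidth 2.
Bags: B1 = {a, d, e}  B2 = {b, d, e}  B3 = {b, e, f}  B4 = {c, d, e}
Tree: B1–B2, B2–B3, B2–B4

The largest bag has 3 vertices, giving width 2; this decomposition certifies tw(G) ≤ 2. For the lower bound, the 3 vertices {c, d, e} are pairwise adjacent, and any tree decomposition puts a clique entirely inside one bag — forcing width ≥ 2. Combining the bounds, tw(G) = 2.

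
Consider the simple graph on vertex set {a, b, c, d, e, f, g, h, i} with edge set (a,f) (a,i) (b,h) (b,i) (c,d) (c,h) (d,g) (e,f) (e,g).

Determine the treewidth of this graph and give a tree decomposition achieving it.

Treewidth 2.
Bags: B1 = {c, d, g}  B2 = {c, g, h}  B3 = {b, g, h}  B4 = {b, g, i}  B5 = {a, g, i}  B6 = {a, f, g}  B7 = {e, f, g}
Tree: B1–B2, B2–B3, B3–B4, B4–B5, B5–B6, B6–B7

Each bag holds 3 vertices, so the decomposition has width 2, which upper-bounds the treewidth. Since g–d–c–h–b–i–a–f–e–g is a cycle in G, G is not acyclic. Forests are exactly the graphs of treewidth ≤ 1, so tw(G) ≥ 2. The upper and lower bounds meet at 2, so that is the treewidth.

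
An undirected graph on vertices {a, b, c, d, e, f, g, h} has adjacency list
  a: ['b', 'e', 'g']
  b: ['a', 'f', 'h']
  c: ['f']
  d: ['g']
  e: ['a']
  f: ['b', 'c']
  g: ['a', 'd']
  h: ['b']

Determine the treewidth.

A width-1 tree decomposition is:
Bags: B1 = {a, b}  B2 = {a, g}  B3 = {d, g}  B4 = {b, h}  B5 = {a, e}  B6 = {b, f}  B7 = {c, f}
Tree: B1–B2, B2–B3, B1–B4, B1–B5, B4–B6, B6–B7
Each bag holds 2 vertices, so the decomposition has width 1, which upper-bounds the treewidth. Since G has at least one edge (e.g. a–b), it is not an edgeless graph, so tw(G) ≥ 1. Combining the bounds, tw(G) = 1.

1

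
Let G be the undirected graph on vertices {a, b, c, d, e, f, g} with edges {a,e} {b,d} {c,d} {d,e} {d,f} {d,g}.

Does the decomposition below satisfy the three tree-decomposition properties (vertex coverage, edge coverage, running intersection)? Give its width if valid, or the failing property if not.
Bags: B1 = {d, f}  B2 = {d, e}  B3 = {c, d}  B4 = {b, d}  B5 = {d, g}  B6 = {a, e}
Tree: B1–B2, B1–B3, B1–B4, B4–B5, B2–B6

Checking the three conditions: (i) the bags cover all of {a, b, c, d, e, f, g}; (ii) for each edge, some bag contains both endpoints; (iii) the bags containing any fixed vertex form a subtree. All hold, so the decomposition is valid with width 2 − 1 = 1.

Yes; width 1.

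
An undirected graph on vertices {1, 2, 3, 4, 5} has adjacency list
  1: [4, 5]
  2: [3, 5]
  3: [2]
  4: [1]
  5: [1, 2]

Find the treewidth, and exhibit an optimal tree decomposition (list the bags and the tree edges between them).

Treewidth 1.
One optimal decomposition is:
Bags: B1 = {2, 3}  B2 = {2, 5}  B3 = {1, 5}  B4 = {1, 4}
Tree: B1–B2, B2–B3, B3–B4

Every bag has size at most 2, so the width is 2 − 1 = 1 and tw(G) ≤ 1. G has an edge, so its treewidth is at least 1. Combining the bounds, tw(G) = 1.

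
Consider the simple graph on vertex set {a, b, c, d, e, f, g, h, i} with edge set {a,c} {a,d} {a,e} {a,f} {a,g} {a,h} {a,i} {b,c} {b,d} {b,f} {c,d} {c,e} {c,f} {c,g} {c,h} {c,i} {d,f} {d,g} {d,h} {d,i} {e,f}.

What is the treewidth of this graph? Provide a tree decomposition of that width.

Each bag holds 4 vertices, so the decomposition has width 3, which upper-bounds the treewidth. For the lower bound, the 4 vertices {a, c, d, g} are pairwise adjacent, and any tree decomposition puts a clique entirely inside one bag — forcing width ≥ 3. Therefore the treewidth is 3.

Treewidth 3.
One such decomposition:
Bags: B1 = {a, c, d, g}  B2 = {a, c, d, i}  B3 = {a, c, d, h}  B4 = {a, c, d, f}  B5 = {a, c, e, f}  B6 = {b, c, d, f}
Tree: B1–B2, B2–B3, B3–B4, B4–B5, B4–B6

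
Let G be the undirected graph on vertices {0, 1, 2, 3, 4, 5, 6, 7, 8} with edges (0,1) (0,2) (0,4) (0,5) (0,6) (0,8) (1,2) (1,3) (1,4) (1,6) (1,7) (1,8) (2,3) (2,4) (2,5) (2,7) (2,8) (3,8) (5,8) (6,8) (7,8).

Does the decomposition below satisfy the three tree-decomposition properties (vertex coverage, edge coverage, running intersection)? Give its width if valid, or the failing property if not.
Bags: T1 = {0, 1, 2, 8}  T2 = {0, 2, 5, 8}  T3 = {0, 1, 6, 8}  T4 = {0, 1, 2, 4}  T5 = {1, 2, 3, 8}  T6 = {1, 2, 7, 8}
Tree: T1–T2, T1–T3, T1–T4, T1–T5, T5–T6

Yes; width 3.

Every vertex of G appears in some bag (union = {0, 1, 2, 3, 4, 5, 6, 7, 8}); every edge is covered by a bag; and for each vertex v the set of bags containing v is connected in the bag tree. The decomposition is therefore valid. The largest bag has 4 vertices, so the width is 3.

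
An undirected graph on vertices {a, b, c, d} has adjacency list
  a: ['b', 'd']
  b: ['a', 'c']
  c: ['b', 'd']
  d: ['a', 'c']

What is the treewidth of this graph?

2

A width-2 tree decomposition is:
Bags: B1 = {b, c, d}  B2 = {a, b, d}
Tree: B1–B2
Every bag has size at most 3, so the width is 3 − 1 = 2 and tw(G) ≤ 2. The edges d–c–b–a–d form a cycle, so G is not a tree and its treewidth is at least 2. Therefore the treewidth is 2.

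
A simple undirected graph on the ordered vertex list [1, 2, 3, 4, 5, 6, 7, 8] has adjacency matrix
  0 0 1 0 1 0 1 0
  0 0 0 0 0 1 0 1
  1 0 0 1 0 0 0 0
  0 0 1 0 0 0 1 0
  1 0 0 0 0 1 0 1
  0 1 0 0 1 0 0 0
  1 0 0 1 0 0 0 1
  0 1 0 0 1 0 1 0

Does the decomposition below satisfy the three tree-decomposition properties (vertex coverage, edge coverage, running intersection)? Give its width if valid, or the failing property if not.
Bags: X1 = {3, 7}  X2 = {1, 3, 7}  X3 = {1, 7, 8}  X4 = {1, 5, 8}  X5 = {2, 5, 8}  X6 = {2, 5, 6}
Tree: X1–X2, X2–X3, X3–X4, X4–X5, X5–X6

No — vertex 4 appears in no bag.

A tree decomposition must satisfy three properties: every vertex lies in some bag; for every edge, both endpoints lie together in some bag; and for every vertex, the bags containing it form a connected subtree. Here vertex 4 appears in no bag, so the decomposition is invalid.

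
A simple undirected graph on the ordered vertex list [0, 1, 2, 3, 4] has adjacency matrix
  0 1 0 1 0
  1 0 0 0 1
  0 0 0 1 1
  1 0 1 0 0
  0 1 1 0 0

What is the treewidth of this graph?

A width-2 tree decomposition is:
Bags: B1 = {1, 2, 4}  B2 = {1, 2, 3}  B3 = {0, 1, 3}
Tree: B1–B2, B2–B3
Each bag holds 3 vertices, so the decomposition has width 2, which upper-bounds the treewidth. Since 1–4–2–3–0–1 is a cycle in G, G is not acyclic. Forests are exactly the graphs of treewidth ≤ 1, so tw(G) ≥ 2. Combining the bounds, tw(G) = 2.

2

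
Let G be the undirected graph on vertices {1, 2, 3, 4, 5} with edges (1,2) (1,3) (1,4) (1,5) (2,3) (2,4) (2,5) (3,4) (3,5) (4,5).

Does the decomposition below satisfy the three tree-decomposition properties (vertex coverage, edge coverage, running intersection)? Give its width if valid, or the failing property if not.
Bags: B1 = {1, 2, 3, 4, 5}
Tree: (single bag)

Yes; width 4.

Checking the three conditions: (i) the bags cover all of {1, 2, 3, 4, 5}; (ii) for each edge, some bag contains both endpoints; (iii) the bags containing any fixed vertex form a subtree. All hold, so the decomposition is valid with width 5 − 1 = 4.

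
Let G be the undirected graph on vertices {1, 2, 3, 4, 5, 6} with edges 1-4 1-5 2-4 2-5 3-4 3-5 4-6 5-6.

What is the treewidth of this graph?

2

A width-2 tree decomposition is:
Bags: B1 = {4, 5, 6}  B2 = {1, 4, 5}  B3 = {3, 4, 5}  B4 = {2, 4, 5}
Tree: B1–B2, B2–B3, B3–B4
Every bag has size at most 3, so the width is 3 − 1 = 2 and tw(G) ≤ 2. The edges 4–6–5–1–4 form a cycle, so G is not a tree and its treewidth is at least 2. Hence tw(G) = 2 exactly.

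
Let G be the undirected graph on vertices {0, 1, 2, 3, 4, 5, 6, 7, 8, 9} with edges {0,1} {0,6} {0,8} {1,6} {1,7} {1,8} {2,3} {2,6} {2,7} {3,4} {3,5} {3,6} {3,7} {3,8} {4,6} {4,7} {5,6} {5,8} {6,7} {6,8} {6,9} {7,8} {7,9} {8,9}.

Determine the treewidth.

3

A width-3 tree decomposition is:
Bags: B1 = {3, 6, 7, 8}  B2 = {3, 5, 6, 8}  B3 = {6, 7, 8, 9}  B4 = {1, 6, 7, 8}  B5 = {2, 3, 6, 7}  B6 = {0, 1, 6, 8}  B7 = {3, 4, 6, 7}
Tree: B1–B2, B1–B3, B3–B4, B1–B5, B4–B6, B5–B7
Every bag has size at most 4, so the width is 4 − 1 = 3 and tw(G) ≤ 3. On the other hand G contains the 4-clique {0, 1, 6, 8}. A clique must lie in a single bag of any decomposition, so no decomposition can have width below 3. The upper and lower bounds meet at 3, so that is the treewidth.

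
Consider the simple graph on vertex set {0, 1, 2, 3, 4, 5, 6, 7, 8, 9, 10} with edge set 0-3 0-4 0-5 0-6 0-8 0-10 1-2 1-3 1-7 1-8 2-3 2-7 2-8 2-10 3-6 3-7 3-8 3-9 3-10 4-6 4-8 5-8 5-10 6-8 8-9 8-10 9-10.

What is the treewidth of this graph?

A width-3 tree decomposition is:
Bags: B1 = {0, 4, 6, 8}  B2 = {0, 3, 6, 8}  B3 = {0, 3, 8, 10}  B4 = {2, 3, 8, 10}  B5 = {1, 2, 3, 8}  B6 = {1, 2, 3, 7}  B7 = {3, 8, 9, 10}  B8 = {0, 5, 8, 10}
Tree: B1–B2, B2–B3, B3–B4, B4–B5, B5–B6, B3–B7, B3–B8
Every bag has size at most 4, so the width is 4 − 1 = 3 and tw(G) ≤ 3. For the lower bound, the 4 vertices {1, 2, 3, 8} are pairwise adjacent, and any tree decomposition puts a clique entirely inside one bag — forcing width ≥ 3. Therefore the treewidth is 3.

3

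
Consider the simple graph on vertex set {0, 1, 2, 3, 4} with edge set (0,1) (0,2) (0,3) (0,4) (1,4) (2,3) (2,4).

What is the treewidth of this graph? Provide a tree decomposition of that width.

Every bag has size at most 3, so the width is 3 − 1 = 2 and tw(G) ≤ 2. On the other hand G contains the 3-clique {0, 1, 4}. A clique must lie in a single bag of any decomposition, so no decomposition can have width below 2. Hence tw(G) = 2 exactly.

Treewidth 2.
One optimal decomposition is:
Bags: B1 = {0, 2, 4}  B2 = {0, 2, 3}  B3 = {0, 1, 4}
Tree: B1–B2, B1–B3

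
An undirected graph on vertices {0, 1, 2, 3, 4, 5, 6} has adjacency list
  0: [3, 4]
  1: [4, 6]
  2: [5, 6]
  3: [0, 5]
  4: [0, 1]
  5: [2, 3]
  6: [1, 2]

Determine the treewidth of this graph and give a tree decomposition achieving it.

The largest bag has 3 vertices, giving width 2; this decomposition certifies tw(G) ≤ 2. Since 6–1–4–0–3–5–2–6 is a cycle in G, G is not acyclic. Forests are exactly the graphs of treewidth ≤ 1, so tw(G) ≥ 2. Hence tw(G) = 2 exactly.

Treewidth 2.
One optimal decomposition is:
Bags: B1 = {1, 4, 6}  B2 = {0, 4, 6}  B3 = {0, 3, 6}  B4 = {3, 5, 6}  B5 = {2, 5, 6}
Tree: B1–B2, B2–B3, B3–B4, B4–B5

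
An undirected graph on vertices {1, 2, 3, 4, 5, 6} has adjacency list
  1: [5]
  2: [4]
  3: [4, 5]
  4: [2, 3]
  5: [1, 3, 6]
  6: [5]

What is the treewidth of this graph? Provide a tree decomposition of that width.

Treewidth 1.
One optimal decomposition is:
Bags: B1 = {3, 4}  B2 = {3, 5}  B3 = {1, 5}  B4 = {5, 6}  B5 = {2, 4}
Tree: B1–B2, B2–B3, B3–B4, B1–B5

Each bag holds 2 vertices, so the decomposition has width 1, which upper-bounds the treewidth. Since G has at least one edge (e.g. 3–4), it is not an edgeless graph, so tw(G) ≥ 1. Hence tw(G) = 1 exactly.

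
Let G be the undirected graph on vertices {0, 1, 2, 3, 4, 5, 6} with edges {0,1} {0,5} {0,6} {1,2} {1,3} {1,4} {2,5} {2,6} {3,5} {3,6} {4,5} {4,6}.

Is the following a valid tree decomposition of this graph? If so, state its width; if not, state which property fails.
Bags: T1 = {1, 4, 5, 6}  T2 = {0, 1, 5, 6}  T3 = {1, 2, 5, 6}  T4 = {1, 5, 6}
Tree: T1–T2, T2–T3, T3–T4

No — vertex 3 appears in no bag.

A tree decomposition must satisfy three properties: every vertex lies in some bag; for every edge, both endpoints lie together in some bag; and for every vertex, the bags containing it form a connected subtree. Here vertex 3 appears in no bag, so the decomposition is invalid.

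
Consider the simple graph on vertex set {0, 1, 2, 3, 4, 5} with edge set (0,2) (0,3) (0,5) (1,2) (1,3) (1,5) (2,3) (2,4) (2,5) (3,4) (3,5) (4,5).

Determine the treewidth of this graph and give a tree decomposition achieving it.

Each bag holds 4 vertices, so the decomposition has width 3, which upper-bounds the treewidth. For the lower bound, the 4 vertices {0, 2, 3, 5} are pairwise adjacent, and any tree decomposition puts a clique entirely inside one bag — forcing width ≥ 3. Combining the bounds, tw(G) = 3.

Treewidth 3.
Bags: B1 = {1, 2, 3, 5}  B2 = {2, 3, 4, 5}  B3 = {0, 2, 3, 5}
Tree: B1–B2, B1–B3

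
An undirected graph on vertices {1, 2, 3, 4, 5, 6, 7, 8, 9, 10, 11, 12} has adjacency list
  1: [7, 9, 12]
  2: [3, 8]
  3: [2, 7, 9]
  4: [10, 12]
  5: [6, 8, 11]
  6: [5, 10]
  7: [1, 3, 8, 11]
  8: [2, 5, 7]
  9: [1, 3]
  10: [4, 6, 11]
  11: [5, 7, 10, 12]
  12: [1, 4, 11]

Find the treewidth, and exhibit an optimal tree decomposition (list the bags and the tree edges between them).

Treewidth 3.
One such decomposition:
Bags: B1 = {4, 5, 6, 10}  B2 = {4, 5, 10, 11}  B3 = {4, 5, 11, 12}  B4 = {5, 8, 11, 12}  B5 = {7, 8, 11, 12}  B6 = {1, 7, 8, 12}  B7 = {1, 2, 7, 8}  B8 = {1, 2, 3, 7}  B9 = {1, 2, 3, 9}
Tree: B1–B2, B2–B3, B3–B4, B4–B5, B5–B6, B6–B7, B7–B8, B8–B9

Each bag holds 4 vertices, so the decomposition has width 3, which upper-bounds the treewidth. For the lower bound: the 4 vertex sets {4,6,10}, {5}, {11}, {1,7,8,12} are disjoint, each induces a connected subgraph, and every pair is joined by at least one edge of G. Contracting each set to a single vertex therefore yields K_{4} as a minor, and since treewidth is minor-monotone, tw(G) ≥ tw(K_{4}) = 3. Combining the bounds, tw(G) = 3.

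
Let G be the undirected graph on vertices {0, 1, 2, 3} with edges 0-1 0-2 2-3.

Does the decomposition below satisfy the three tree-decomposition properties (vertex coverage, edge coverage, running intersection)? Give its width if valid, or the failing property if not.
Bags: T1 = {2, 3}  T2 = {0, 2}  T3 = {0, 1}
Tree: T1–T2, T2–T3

Yes; width 1.

Vertex coverage: the bags together contain {0, 1, 2, 3}, the full vertex set. Edge coverage: each edge of G has both endpoints in at least one bag. Running intersection: for every vertex, the bags containing it form a connected subtree. All three properties hold, so this is a valid tree decomposition of width max|bag| − 1 = 1, and hence tw(G) ≤ 1.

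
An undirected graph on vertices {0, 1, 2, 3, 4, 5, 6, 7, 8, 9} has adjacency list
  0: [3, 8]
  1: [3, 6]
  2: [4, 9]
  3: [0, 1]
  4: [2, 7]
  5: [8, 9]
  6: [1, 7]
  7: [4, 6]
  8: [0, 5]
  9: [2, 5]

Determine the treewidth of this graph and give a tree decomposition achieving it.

Treewidth 2.
One optimal decomposition is:
Bags: B1 = {5, 8, 9}  B2 = {2, 8, 9}  B3 = {2, 4, 8}  B4 = {4, 7, 8}  B5 = {6, 7, 8}  B6 = {1, 6, 8}  B7 = {1, 3, 8}  B8 = {0, 3, 8}
Tree: B1–B2, B2–B3, B3–B4, B4–B5, B5–B6, B6–B7, B7–B8

Every bag has size at most 3, so the width is 3 − 1 = 2 and tw(G) ≤ 2. The edges 8–5–9–2–4–7–6–1–3–0–8 form a cycle, so G is not a tree and its treewidth is at least 2. Hence tw(G) = 2 exactly.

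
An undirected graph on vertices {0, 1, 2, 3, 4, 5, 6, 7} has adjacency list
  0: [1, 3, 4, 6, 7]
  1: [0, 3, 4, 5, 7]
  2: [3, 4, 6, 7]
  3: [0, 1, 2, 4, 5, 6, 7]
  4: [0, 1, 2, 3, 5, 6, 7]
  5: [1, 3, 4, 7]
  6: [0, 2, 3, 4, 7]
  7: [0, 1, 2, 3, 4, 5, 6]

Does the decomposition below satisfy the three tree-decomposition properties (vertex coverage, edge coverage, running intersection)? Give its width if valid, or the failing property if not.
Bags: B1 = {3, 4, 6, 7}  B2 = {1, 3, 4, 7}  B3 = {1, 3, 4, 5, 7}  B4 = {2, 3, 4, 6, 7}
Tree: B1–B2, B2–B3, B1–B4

No — vertex 0 appears in no bag.

A tree decomposition must satisfy three properties: every vertex lies in some bag; for every edge, both endpoints lie together in some bag; and for every vertex, the bags containing it form a connected subtree. Here vertex 0 appears in no bag, so the decomposition is invalid.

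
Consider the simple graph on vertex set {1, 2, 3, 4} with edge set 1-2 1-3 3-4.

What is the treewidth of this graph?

1

A width-1 tree decomposition is:
Bags: B1 = {1, 3}  B2 = {3, 4}  B3 = {1, 2}
Tree: B1–B2, B1–B3
The largest bag has 2 vertices, giving width 1; this decomposition certifies tw(G) ≤ 1. G has an edge, so its treewidth is at least 1. The upper and lower bounds meet at 1, so that is the treewidth.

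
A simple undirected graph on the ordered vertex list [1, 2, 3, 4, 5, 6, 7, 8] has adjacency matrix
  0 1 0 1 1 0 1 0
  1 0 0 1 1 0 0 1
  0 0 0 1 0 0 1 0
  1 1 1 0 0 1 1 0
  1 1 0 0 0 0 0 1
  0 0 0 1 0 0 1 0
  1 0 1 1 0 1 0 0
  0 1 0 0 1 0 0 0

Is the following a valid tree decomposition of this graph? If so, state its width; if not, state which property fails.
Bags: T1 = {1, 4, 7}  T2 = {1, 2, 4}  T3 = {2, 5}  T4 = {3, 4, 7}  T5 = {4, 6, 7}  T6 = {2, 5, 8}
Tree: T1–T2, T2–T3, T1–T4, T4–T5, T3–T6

No — edge (1,5) lies in no bag.

A tree decomposition must satisfy three properties: every vertex lies in some bag; for every edge, both endpoints lie together in some bag; and for every vertex, the bags containing it form a connected subtree. Here edge (1,5) lies in no bag, so the decomposition is invalid.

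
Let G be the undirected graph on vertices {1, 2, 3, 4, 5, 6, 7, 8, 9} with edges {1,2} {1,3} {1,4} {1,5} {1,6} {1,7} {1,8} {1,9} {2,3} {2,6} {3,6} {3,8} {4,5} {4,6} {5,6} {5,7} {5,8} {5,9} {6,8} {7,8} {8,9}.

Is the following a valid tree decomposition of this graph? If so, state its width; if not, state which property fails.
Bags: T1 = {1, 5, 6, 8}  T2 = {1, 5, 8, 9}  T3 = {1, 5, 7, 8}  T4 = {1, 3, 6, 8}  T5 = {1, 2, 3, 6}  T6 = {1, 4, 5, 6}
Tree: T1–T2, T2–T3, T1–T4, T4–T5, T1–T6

Yes; width 3.

Checking the three conditions: (i) the bags cover all of {1, 2, 3, 4, 5, 6, 7, 8, 9}; (ii) for each edge, some bag contains both endpoints; (iii) the bags containing any fixed vertex form a subtree. All hold, so the decomposition is valid with width 4 − 1 = 3.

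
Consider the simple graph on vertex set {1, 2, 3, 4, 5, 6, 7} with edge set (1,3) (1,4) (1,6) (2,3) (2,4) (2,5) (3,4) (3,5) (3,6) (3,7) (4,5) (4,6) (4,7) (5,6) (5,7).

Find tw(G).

3

A width-3 tree decomposition is:
Bags: B1 = {3, 4, 5, 6}  B2 = {1, 3, 4, 6}  B3 = {2, 3, 4, 5}  B4 = {3, 4, 5, 7}
Tree: B1–B2, B1–B3, B3–B4
The largest bag has 4 vertices, giving width 3; this decomposition certifies tw(G) ≤ 3. Conversely, {1, 3, 4, 6} is a clique of size 4, and the vertices of any clique must share a bag in every tree decomposition; so some bag has ≥ 4 vertices and tw(G) ≥ 3. The upper and lower bounds meet at 3, so that is the treewidth.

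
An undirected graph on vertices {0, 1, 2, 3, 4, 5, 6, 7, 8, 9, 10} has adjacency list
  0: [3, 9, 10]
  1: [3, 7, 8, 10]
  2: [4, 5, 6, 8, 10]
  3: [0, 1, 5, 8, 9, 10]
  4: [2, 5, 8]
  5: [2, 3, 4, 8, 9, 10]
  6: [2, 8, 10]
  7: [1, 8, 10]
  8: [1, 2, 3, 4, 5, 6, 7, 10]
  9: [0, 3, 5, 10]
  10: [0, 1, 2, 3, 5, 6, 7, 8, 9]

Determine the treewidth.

3

A width-3 tree decomposition is:
Bags: B1 = {3, 5, 8, 10}  B2 = {2, 5, 8, 10}  B3 = {2, 6, 8, 10}  B4 = {1, 3, 8, 10}  B5 = {1, 7, 8, 10}  B6 = {3, 5, 9, 10}  B7 = {2, 4, 5, 8}  B8 = {0, 3, 9, 10}
Tree: B1–B2, B2–B3, B1–B4, B4–B5, B1–B6, B2–B7, B6–B8
Every bag has size at most 4, so the width is 4 − 1 = 3 and tw(G) ≤ 3. For the lower bound, the 4 vertices {0, 3, 9, 10} are pairwise adjacent, and any tree decomposition puts a clique entirely inside one bag — forcing width ≥ 3. Combining the bounds, tw(G) = 3.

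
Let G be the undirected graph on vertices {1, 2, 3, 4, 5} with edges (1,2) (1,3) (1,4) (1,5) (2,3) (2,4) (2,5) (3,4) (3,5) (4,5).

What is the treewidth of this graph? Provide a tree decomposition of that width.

A single bag containing all 5 vertices is trivially a valid decomposition of width 4. Conversely, {1, 2, 3, 4, 5} is a clique of size 5, and the vertices of any clique must share a bag in every tree decomposition; so some bag has ≥ 5 vertices and tw(G) ≥ 4. Hence tw(G) = 4 exactly.

Treewidth 4.
One optimal decomposition is:
Bags: B1 = {1, 2, 3, 4, 5}
Tree: (single bag)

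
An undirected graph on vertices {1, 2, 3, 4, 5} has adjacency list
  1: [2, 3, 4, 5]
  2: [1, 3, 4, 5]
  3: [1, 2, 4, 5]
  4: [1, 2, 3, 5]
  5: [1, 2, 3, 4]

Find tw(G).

A width-4 tree decomposition is:
Bags: B1 = {1, 2, 3, 4, 5}
Tree: (single bag)
With just one bag of size 5, the width is 5 − 1 = 4, so tw(G) ≤ 4. For the lower bound, the 5 vertices {1, 2, 3, 4, 5} are pairwise adjacent, and any tree decomposition puts a clique entirely inside one bag — forcing width ≥ 4. Hence tw(G) = 4 exactly.

4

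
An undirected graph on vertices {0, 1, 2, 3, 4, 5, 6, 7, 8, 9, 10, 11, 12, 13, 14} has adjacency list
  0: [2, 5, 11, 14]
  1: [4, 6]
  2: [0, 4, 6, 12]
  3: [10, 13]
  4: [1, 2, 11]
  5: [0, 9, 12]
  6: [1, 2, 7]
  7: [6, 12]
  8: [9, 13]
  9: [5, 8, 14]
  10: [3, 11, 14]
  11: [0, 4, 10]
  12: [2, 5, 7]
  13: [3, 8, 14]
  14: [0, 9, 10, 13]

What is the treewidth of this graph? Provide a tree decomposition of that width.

Each bag holds 4 vertices, so the decomposition has width 3, which upper-bounds the treewidth. For the lower bound: the 4 vertex sets {3,8,13}, {9}, {14}, {0,5,10,11} are disjoint, each induces a connected subgraph, and every pair is joined by at least one edge of G. Contracting each set to a single vertex therefore yields K_{4} as a minor, and since treewidth is minor-monotone, tw(G) ≥ tw(K_{4}) = 3. Combining the bounds, tw(G) = 3.

Treewidth 3.
Bags: B1 = {3, 8, 9, 13}  B2 = {3, 9, 13, 14}  B3 = {3, 9, 10, 14}  B4 = {5, 9, 10, 14}  B5 = {0, 5, 10, 14}  B6 = {0, 5, 10, 11}  B7 = {0, 5, 11, 12}  B8 = {0, 2, 11, 12}  B9 = {2, 4, 11, 12}  B10 = {2, 4, 7, 12}  B11 = {2, 4, 6, 7}  B12 = {1, 4, 6, 7}
Tree: B1–B2, B2–B3, B3–B4, B4–B5, B5–B6, B6–B7, B7–B8, B8–B9, B9–B10, B10–B11, B11–B12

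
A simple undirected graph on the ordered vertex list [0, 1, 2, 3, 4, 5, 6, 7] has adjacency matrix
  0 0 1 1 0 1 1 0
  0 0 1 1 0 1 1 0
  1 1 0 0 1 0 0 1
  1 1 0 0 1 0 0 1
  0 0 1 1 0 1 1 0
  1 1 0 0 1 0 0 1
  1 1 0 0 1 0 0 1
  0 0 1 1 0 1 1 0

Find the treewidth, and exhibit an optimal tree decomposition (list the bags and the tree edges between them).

Treewidth 4.
One optimal decomposition is:
Bags: B1 = {0, 1, 3, 4, 7}  B2 = {0, 1, 4, 5, 7}  B3 = {0, 1, 4, 6, 7}  B4 = {0, 1, 2, 4, 7}
Tree: B1–B2, B2–B3, B3–B4

The largest bag has 5 vertices, giving width 4; this decomposition certifies tw(G) ≤ 4. For the lower bound: the 5 vertex sets {3,4}, {1,5}, {6,7}, {0}, {2} are disjoint, each induces a connected subgraph, and every pair is joined by at least one edge of G. Contracting each set to a single vertex therefore yields K_{5} as a minor, and since treewidth is minor-monotone, tw(G) ≥ tw(K_{5}) = 4. Therefore the treewidth is 4.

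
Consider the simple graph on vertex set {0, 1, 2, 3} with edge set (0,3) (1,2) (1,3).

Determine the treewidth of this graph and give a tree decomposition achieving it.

Treewidth 1.
One such decomposition:
Bags: B1 = {1, 2}  B2 = {1, 3}  B3 = {0, 3}
Tree: B1–B2, B2–B3

Every bag has size at most 2, so the width is 2 − 1 = 1 and tw(G) ≤ 1. Any graph with an edge has treewidth ≥ 1, and G has the edge 2–1. Combining the bounds, tw(G) = 1.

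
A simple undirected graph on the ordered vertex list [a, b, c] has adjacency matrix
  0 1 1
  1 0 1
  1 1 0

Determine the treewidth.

2

A width-2 tree decomposition is:
Bags: B1 = {a, b, c}
Tree: (single bag)
With just one bag of size 3, the width is 3 − 1 = 2, so tw(G) ≤ 2. On the other hand G contains the 3-clique {a, b, c}. A clique must lie in a single bag of any decomposition, so no decomposition can have width below 2. Hence tw(G) = 2 exactly.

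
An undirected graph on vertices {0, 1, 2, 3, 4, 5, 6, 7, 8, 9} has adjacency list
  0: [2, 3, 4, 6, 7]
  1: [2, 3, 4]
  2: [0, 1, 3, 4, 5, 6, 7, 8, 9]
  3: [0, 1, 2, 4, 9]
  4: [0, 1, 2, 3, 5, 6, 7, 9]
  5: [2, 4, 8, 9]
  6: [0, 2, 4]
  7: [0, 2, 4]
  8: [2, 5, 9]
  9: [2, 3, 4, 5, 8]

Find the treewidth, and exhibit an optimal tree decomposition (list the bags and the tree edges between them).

Treewidth 3.
One such decomposition:
Bags: B1 = {1, 2, 3, 4}  B2 = {0, 2, 3, 4}  B3 = {0, 2, 4, 6}  B4 = {2, 3, 4, 9}  B5 = {2, 4, 5, 9}  B6 = {2, 5, 8, 9}  B7 = {0, 2, 4, 7}
Tree: B1–B2, B2–B3, B2–B4, B4–B5, B5–B6, B2–B7

Each bag holds 4 vertices, so the decomposition has width 3, which upper-bounds the treewidth. Conversely, {2, 5, 8, 9} is a clique of size 4, and the vertices of any clique must share a bag in every tree decomposition; so some bag has ≥ 4 vertices and tw(G) ≥ 3. Therefore the treewidth is 3.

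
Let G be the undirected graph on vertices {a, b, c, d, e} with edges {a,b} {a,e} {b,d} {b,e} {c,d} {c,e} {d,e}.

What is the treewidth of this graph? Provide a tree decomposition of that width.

Treewidth 2.
One optimal decomposition is:
Bags: B1 = {b, d, e}  B2 = {a, b, e}  B3 = {c, d, e}
Tree: B1–B2, B1–B3

Every bag has size at most 3, so the width is 3 − 1 = 2 and tw(G) ≤ 2. Conversely, {c, d, e} is a clique of size 3, and the vertices of any clique must share a bag in every tree decomposition; so some bag has ≥ 3 vertices and tw(G) ≥ 2. Combining the bounds, tw(G) = 2.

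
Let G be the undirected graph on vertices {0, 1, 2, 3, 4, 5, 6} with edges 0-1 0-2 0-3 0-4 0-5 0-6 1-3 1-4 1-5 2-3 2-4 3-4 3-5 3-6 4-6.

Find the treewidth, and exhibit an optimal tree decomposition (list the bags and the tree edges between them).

Treewidth 3.
One such decomposition:
Bags: B1 = {0, 1, 3, 4}  B2 = {0, 1, 3, 5}  B3 = {0, 3, 4, 6}  B4 = {0, 2, 3, 4}
Tree: B1–B2, B1–B3, B3–B4

Every bag has size at most 4, so the width is 4 − 1 = 3 and tw(G) ≤ 3. Conversely, {0, 1, 3, 4} is a clique of size 4, and the vertices of any clique must share a bag in every tree decomposition; so some bag has ≥ 4 vertices and tw(G) ≥ 3. Hence tw(G) = 3 exactly.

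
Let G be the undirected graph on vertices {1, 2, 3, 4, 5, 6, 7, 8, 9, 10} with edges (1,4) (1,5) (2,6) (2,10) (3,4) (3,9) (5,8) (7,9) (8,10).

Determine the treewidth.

A width-1 tree decomposition is:
Bags: B1 = {2, 6}  B2 = {2, 10}  B3 = {8, 10}  B4 = {5, 8}  B5 = {1, 5}  B6 = {1, 4}  B7 = {3, 4}  B8 = {3, 9}  B9 = {7, 9}
Tree: B1–B2, B2–B3, B3–B4, B4–B5, B5–B6, B6–B7, B7–B8, B8–B9
Each bag holds 2 vertices, so the decomposition has width 1, which upper-bounds the treewidth. G has an edge, so its treewidth is at least 1. Hence tw(G) = 1 exactly.

1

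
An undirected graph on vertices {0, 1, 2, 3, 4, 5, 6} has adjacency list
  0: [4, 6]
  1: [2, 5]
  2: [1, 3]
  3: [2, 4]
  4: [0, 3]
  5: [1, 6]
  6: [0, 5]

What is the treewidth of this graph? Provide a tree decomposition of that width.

Every bag has size at most 3, so the width is 3 − 1 = 2 and tw(G) ≤ 2. For the lower bound, G contains the cycle 5–1–2–3–4–0–6–5, so G is not a forest; only forests have treewidth ≤ 1, hence tw(G) ≥ 2. Therefore the treewidth is 2.

Treewidth 2.
One optimal decomposition is:
Bags: B1 = {1, 2, 5}  B2 = {2, 3, 5}  B3 = {3, 4, 5}  B4 = {0, 4, 5}  B5 = {0, 5, 6}
Tree: B1–B2, B2–B3, B3–B4, B4–B5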